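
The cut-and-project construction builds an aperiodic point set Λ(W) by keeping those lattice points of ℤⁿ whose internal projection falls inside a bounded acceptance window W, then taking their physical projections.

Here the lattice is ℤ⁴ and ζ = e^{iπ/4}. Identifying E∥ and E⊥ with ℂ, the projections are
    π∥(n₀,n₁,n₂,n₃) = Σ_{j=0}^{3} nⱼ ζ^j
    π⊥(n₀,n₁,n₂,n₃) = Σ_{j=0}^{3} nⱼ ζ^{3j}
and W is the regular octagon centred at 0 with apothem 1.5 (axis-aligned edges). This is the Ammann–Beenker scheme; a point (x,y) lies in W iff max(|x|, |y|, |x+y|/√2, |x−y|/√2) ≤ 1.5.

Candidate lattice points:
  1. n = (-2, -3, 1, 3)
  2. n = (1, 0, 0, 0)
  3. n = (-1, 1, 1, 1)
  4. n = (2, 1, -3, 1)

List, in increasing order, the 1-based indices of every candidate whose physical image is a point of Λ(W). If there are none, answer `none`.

With ζ = e^{iπ/4} the internal vectors are ζ^0,ζ^3,ζ^6,ζ^9.
#1 (-2, -3, 1, 3): internal (2.2426, -1.0000); octagon support 2.2929 vs apothem 1.5 → ∉ W
#2 (1, 0, 0, 0): internal (1.0000, 0.0000); octagon support 1.0000 vs apothem 1.5 → ∈ W
#3 (-1, 1, 1, 1): internal (-1.0000, 0.4142); octagon support 1.0000 vs apothem 1.5 → ∈ W
#4 (2, 1, -3, 1): internal (2.0000, 4.4142); octagon support 4.5355 vs apothem 1.5 → ∉ W

2, 3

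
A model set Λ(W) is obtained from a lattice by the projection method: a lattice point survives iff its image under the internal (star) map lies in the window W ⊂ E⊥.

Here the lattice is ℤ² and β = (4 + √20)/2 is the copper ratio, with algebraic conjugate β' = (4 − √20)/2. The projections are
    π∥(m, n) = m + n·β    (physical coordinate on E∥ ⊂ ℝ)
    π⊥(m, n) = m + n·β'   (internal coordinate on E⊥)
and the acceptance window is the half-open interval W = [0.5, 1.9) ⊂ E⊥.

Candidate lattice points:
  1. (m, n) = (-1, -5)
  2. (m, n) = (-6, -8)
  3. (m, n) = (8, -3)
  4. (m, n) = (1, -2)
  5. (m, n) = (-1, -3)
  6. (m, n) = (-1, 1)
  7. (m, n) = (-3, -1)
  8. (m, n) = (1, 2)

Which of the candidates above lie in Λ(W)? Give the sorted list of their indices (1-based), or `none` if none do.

Numerically β ≈ 4.2361 and β' = −1/β ≈ -0.2361.
#1 (-1,-5): internal coord -1 + (-5)·β' = +0.1803; +0.1803 ∉ [0.5, 1.9) → out
#2 (-6,-8): internal coord -6 + (-8)·β' = -4.1115; -4.1115 ∉ [0.5, 1.9) → out
#3 (8,-3): internal coord 8 + (-3)·β' = +8.7082; +8.7082 ∉ [0.5, 1.9) → out
#4 (1,-2): internal coord 1 + (-2)·β' = +1.4721; +1.4721 ∈ [0.5, 1.9) → IN Λ
#5 (-1,-3): internal coord -1 + (-3)·β' = -0.2918; -0.2918 ∉ [0.5, 1.9) → out
#6 (-1,1): internal coord -1 + (1)·β' = -1.2361; -1.2361 ∉ [0.5, 1.9) → out
#7 (-3,-1): internal coord -3 + (-1)·β' = -2.7639; -2.7639 ∉ [0.5, 1.9) → out
#8 (1,2): internal coord 1 + (2)·β' = +0.5279; +0.5279 ∈ [0.5, 1.9) → IN Λ

4, 8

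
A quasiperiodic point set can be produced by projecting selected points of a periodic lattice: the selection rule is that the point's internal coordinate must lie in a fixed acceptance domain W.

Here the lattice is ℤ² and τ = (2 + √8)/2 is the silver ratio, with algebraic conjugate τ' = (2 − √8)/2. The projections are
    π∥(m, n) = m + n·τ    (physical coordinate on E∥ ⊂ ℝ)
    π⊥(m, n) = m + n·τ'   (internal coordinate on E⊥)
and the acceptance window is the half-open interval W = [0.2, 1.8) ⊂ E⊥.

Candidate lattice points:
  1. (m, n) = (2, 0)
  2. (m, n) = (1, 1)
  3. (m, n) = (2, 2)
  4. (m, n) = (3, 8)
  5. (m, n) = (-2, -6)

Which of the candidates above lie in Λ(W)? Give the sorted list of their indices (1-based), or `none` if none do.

Numerically τ ≈ 2.41421 and τ' = −1/τ ≈ -0.41421.
candidate 1: (m,n)=(2,0) → π∥ = 2+0·τ ≈ 2.00000, π⊥ = 2+0·τ' ≈ 2.00000 ∉ [0.2, 1.8) ⇒ out
candidate 2: (m,n)=(1,1) → π∥ = 1+1·τ ≈ 3.41421, π⊥ = 1+1·τ' ≈ 0.58579 ∈ [0.2, 1.8) ⇒ IN Λ
candidate 3: (m,n)=(2,2) → π∥ = 2+2·τ ≈ 6.82843, π⊥ = 2+2·τ' ≈ 1.17157 ∈ [0.2, 1.8) ⇒ IN Λ
candidate 4: (m,n)=(3,8) → π∥ = 3+8·τ ≈ 22.31371, π⊥ = 3+8·τ' ≈ -0.31371 ∉ [0.2, 1.8) ⇒ out
candidate 5: (m,n)=(-2,-6) → π∥ = -2-6·τ ≈ -16.48528, π⊥ = -2-6·τ' ≈ 0.48528 ∈ [0.2, 1.8) ⇒ IN Λ

2, 3, 5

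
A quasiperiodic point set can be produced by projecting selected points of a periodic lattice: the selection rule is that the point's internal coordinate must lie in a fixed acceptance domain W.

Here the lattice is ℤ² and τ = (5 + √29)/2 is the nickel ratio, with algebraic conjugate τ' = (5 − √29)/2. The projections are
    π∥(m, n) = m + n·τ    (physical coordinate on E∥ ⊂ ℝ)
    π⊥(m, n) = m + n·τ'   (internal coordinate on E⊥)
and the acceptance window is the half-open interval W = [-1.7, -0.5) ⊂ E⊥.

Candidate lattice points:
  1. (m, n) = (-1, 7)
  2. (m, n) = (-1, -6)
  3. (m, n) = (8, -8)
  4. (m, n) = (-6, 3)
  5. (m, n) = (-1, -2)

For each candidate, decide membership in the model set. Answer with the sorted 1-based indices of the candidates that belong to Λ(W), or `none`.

Compute τ' = (5−√29)/2 = -0.1926, so π⊥(m,n) = m -0.1926·n.
candidate 1: (m,n)=(-1,7) → π∥ = -1+7·τ ≈ 35.3481, π⊥ = -1+7·τ' ≈ -2.3481 ∉ [-1.7, -0.5) ⇒ out
candidate 2: (m,n)=(-1,-6) → π∥ = -1-6·τ ≈ -32.1555, π⊥ = -1-6·τ' ≈ 0.1555 ∉ [-1.7, -0.5) ⇒ out
candidate 3: (m,n)=(8,-8) → π∥ = 8-8·τ ≈ -33.5407, π⊥ = 8-8·τ' ≈ 9.5407 ∉ [-1.7, -0.5) ⇒ out
candidate 4: (m,n)=(-6,3) → π∥ = -6+3·τ ≈ 9.5777, π⊥ = -6+3·τ' ≈ -6.5777 ∉ [-1.7, -0.5) ⇒ out
candidate 5: (m,n)=(-1,-2) → π∥ = -1-2·τ ≈ -11.3852, π⊥ = -1-2·τ' ≈ -0.6148 ∈ [-1.7, -0.5) ⇒ IN Λ

5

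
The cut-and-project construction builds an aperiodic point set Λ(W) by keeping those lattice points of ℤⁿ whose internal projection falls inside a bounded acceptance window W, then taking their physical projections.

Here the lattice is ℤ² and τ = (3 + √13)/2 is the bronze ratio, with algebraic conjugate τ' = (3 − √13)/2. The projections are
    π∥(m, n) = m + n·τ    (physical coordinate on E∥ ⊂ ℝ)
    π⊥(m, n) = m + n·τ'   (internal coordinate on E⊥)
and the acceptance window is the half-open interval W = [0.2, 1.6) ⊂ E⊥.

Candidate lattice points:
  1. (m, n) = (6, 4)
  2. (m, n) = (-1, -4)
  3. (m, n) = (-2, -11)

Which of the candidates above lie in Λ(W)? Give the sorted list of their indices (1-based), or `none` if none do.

Compute τ' = (3−√13)/2 = -0.302776, so π⊥(m,n) = m -0.302776·n.
candidate 1: (m,n)=(6,4) → π∥ = 6+4·τ ≈ 19.211103, π⊥ = 6+4·τ' ≈ 4.788897 ∉ [0.2, 1.6) ⇒ out
candidate 2: (m,n)=(-1,-4) → π∥ = -1-4·τ ≈ -14.211103, π⊥ = -1-4·τ' ≈ 0.211103 ∈ [0.2, 1.6) ⇒ IN Λ
candidate 3: (m,n)=(-2,-11) → π∥ = -2-11·τ ≈ -38.330532, π⊥ = -2-11·τ' ≈ 1.330532 ∈ [0.2, 1.6) ⇒ IN Λ

2, 3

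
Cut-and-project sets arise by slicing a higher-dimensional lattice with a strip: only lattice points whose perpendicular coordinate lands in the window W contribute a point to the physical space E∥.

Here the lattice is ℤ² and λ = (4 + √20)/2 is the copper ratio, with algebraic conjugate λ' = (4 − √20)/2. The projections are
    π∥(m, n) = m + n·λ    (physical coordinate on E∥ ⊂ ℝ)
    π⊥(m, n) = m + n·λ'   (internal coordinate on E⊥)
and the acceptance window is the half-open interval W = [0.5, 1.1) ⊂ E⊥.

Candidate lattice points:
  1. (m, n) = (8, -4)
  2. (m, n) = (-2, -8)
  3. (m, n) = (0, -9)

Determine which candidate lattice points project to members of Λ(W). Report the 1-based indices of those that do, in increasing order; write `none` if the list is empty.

λ' = (4−√20)/2 ≈ -0.2361.
[1] lift (8,-4): star map gives 8.9443; window check 0.5 ≤ 8.9443 < 1.1 is false → out
[2] lift (-2,-8): star map gives -0.1115; window check 0.5 ≤ -0.1115 < 1.1 is false → out
[3] lift (0,-9): star map gives 2.1246; window check 0.5 ≤ 2.1246 < 1.1 is false → out

none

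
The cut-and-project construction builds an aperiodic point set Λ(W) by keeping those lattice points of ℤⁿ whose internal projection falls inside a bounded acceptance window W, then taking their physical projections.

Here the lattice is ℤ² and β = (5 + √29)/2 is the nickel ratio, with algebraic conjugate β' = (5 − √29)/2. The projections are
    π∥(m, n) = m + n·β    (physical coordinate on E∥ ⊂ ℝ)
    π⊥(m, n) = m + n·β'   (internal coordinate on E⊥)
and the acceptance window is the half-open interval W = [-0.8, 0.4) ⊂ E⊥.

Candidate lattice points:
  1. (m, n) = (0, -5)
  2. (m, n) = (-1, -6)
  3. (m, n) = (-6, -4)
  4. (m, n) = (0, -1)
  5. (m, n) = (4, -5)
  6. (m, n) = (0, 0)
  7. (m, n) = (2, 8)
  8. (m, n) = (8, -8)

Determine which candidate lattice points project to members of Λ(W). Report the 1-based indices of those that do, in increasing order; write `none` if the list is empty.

β' = (5−√29)/2 ≈ -0.19258.
#1 (0,-5): internal coord 0 + (-5)·β' = +0.96291; +0.96291 ∉ [-0.8, 0.4) → out
#2 (-1,-6): internal coord -1 + (-6)·β' = +0.15549; +0.15549 ∈ [-0.8, 0.4) → IN Λ
#3 (-6,-4): internal coord -6 + (-4)·β' = -5.22967; -5.22967 ∉ [-0.8, 0.4) → out
#4 (0,-1): internal coord 0 + (-1)·β' = +0.19258; +0.19258 ∈ [-0.8, 0.4) → IN Λ
#5 (4,-5): internal coord 4 + (-5)·β' = +4.96291; +4.96291 ∉ [-0.8, 0.4) → out
#6 (0,0): internal coord 0 + (0)·β' = +0.00000; +0.00000 ∈ [-0.8, 0.4) → IN Λ
#7 (2,8): internal coord 2 + (8)·β' = +0.45934; +0.45934 ∉ [-0.8, 0.4) → out
#8 (8,-8): internal coord 8 + (-8)·β' = +9.54066; +9.54066 ∉ [-0.8, 0.4) → out

2, 4, 6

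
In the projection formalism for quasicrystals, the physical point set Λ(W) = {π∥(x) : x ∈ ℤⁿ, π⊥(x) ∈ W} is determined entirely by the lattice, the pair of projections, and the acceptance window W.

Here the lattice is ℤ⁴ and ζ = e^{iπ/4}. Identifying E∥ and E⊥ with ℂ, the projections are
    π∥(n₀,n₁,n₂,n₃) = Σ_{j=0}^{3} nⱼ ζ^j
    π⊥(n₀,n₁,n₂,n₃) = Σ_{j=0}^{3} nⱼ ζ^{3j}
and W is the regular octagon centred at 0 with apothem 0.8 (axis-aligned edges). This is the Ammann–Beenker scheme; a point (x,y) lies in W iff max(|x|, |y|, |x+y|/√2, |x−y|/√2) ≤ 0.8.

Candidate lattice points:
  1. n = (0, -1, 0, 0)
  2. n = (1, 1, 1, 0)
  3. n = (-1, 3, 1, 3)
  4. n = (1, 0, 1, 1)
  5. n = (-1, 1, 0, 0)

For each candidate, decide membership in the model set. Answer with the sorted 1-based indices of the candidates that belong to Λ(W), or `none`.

π⊥(n) = n₀ + n₁ζ³ + n₂ζ⁶ + n₃ζ⁹ where ζ = e^{iπ/4}.
candidate 1: n = (0, -1, 0, 0) → π⊥ ≈ (+0.70711, -0.70711); max(|x|,|y|,|x±y|/√2) = 1.00000 > 0.8 ⇒ ∉ W
candidate 2: n = (1, 1, 1, 0) → π⊥ ≈ (+0.29289, -0.29289); max(|x|,|y|,|x±y|/√2) = 0.41421 ≤ 0.8 ⇒ ∈ W
candidate 3: n = (-1, 3, 1, 3) → π⊥ ≈ (-1.00000, +3.24264); max(|x|,|y|,|x±y|/√2) = 3.24264 > 0.8 ⇒ ∉ W
candidate 4: n = (1, 0, 1, 1) → π⊥ ≈ (+1.70711, -0.29289); max(|x|,|y|,|x±y|/√2) = 1.70711 > 0.8 ⇒ ∉ W
candidate 5: n = (-1, 1, 0, 0) → π⊥ ≈ (-1.70711, +0.70711); max(|x|,|y|,|x±y|/√2) = 1.70711 > 0.8 ⇒ ∉ W

2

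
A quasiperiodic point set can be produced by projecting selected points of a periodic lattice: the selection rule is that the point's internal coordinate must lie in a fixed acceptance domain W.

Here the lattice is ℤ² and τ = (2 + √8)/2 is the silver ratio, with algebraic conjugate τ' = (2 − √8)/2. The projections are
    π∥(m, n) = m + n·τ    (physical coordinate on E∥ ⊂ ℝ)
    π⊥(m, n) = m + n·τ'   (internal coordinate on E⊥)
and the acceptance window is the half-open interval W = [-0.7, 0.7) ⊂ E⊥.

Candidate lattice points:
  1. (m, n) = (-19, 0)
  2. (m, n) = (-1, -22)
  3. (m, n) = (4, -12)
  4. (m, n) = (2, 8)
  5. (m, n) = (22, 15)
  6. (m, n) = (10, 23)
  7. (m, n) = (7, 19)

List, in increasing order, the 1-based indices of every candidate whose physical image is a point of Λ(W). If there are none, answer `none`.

6

Numerically τ ≈ 2.41421 and τ' = −1/τ ≈ -0.41421.
candidate 1: (m,n)=(-19,0) → π∥ = -19+0·τ ≈ -19.00000, π⊥ = -19+0·τ' ≈ -19.00000 ∉ [-0.7, 0.7) ⇒ out
candidate 2: (m,n)=(-1,-22) → π∥ = -1-22·τ ≈ -54.11270, π⊥ = -1-22·τ' ≈ 8.11270 ∉ [-0.7, 0.7) ⇒ out
candidate 3: (m,n)=(4,-12) → π∥ = 4-12·τ ≈ -24.97056, π⊥ = 4-12·τ' ≈ 8.97056 ∉ [-0.7, 0.7) ⇒ out
candidate 4: (m,n)=(2,8) → π∥ = 2+8·τ ≈ 21.31371, π⊥ = 2+8·τ' ≈ -1.31371 ∉ [-0.7, 0.7) ⇒ out
candidate 5: (m,n)=(22,15) → π∥ = 22+15·τ ≈ 58.21320, π⊥ = 22+15·τ' ≈ 15.78680 ∉ [-0.7, 0.7) ⇒ out
candidate 6: (m,n)=(10,23) → π∥ = 10+23·τ ≈ 65.52691, π⊥ = 10+23·τ' ≈ 0.47309 ∈ [-0.7, 0.7) ⇒ IN Λ
candidate 7: (m,n)=(7,19) → π∥ = 7+19·τ ≈ 52.87006, π⊥ = 7+19·τ' ≈ -0.87006 ∉ [-0.7, 0.7) ⇒ out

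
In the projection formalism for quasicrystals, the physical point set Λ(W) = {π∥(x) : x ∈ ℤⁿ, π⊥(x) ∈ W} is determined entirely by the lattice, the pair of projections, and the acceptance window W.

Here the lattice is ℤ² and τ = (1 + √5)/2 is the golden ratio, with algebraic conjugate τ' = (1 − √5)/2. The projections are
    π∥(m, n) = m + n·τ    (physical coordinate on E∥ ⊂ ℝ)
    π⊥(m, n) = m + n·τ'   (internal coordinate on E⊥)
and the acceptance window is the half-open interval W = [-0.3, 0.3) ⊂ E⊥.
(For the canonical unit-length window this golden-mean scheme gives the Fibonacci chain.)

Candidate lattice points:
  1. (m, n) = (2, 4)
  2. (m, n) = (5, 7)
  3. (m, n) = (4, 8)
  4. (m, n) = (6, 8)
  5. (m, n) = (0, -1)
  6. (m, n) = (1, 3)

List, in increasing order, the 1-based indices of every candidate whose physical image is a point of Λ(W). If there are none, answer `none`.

none

τ' = (1−√5)/2 ≈ -0.61803.
#1 (2,4): internal coord 2 + (4)·τ' = -0.47214; -0.47214 ∉ [-0.3, 0.3) → out
#2 (5,7): internal coord 5 + (7)·τ' = +0.67376; +0.67376 ∉ [-0.3, 0.3) → out
#3 (4,8): internal coord 4 + (8)·τ' = -0.94427; -0.94427 ∉ [-0.3, 0.3) → out
#4 (6,8): internal coord 6 + (8)·τ' = +1.05573; +1.05573 ∉ [-0.3, 0.3) → out
#5 (0,-1): internal coord 0 + (-1)·τ' = +0.61803; +0.61803 ∉ [-0.3, 0.3) → out
#6 (1,3): internal coord 1 + (3)·τ' = -0.85410; -0.85410 ∉ [-0.3, 0.3) → out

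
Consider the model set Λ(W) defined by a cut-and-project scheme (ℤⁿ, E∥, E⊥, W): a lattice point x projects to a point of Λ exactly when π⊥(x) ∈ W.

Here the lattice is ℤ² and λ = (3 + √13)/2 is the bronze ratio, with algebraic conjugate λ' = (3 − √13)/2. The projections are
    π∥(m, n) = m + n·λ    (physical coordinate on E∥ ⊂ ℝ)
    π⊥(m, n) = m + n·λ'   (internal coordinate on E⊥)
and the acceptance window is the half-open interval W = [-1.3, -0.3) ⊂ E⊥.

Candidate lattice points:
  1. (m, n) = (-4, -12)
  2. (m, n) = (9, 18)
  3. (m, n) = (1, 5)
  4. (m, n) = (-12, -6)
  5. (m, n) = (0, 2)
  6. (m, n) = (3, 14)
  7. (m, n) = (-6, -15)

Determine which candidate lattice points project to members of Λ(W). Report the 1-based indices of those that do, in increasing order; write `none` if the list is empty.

Compute λ' = (3−√13)/2 = -0.30278, so π⊥(m,n) = m -0.30278·n.
[1] lift (-4,-12): star map gives -0.36669; window check -1.3 ≤ -0.36669 < -0.3 is true → IN Λ
[2] lift (9,18): star map gives 3.55004; window check -1.3 ≤ 3.55004 < -0.3 is false → out
[3] lift (1,5): star map gives -0.51388; window check -1.3 ≤ -0.51388 < -0.3 is true → IN Λ
[4] lift (-12,-6): star map gives -10.18335; window check -1.3 ≤ -10.18335 < -0.3 is false → out
[5] lift (0,2): star map gives -0.60555; window check -1.3 ≤ -0.60555 < -0.3 is true → IN Λ
[6] lift (3,14): star map gives -1.23886; window check -1.3 ≤ -1.23886 < -0.3 is true → IN Λ
[7] lift (-6,-15): star map gives -1.45837; window check -1.3 ≤ -1.45837 < -0.3 is false → out

1, 3, 5, 6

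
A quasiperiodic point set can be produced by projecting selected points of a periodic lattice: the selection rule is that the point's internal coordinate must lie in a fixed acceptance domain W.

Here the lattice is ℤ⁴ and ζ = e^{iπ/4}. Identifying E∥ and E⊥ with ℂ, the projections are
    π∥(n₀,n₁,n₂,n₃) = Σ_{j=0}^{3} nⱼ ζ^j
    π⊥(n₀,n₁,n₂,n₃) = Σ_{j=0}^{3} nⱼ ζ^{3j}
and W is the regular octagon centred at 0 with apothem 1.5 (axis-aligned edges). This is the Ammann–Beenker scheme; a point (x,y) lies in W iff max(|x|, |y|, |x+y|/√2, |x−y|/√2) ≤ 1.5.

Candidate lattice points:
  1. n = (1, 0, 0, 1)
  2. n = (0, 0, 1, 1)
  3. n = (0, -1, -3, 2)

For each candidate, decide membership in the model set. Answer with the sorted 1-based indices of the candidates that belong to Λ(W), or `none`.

Internal map: ζ^{3j} for j=0..3 gives (1,0), (−√2/2,√2/2), (0,−1), (√2/2,√2/2).
#1 (1, 0, 0, 1): internal (1.7071, 0.7071); octagon support 1.7071 vs apothem 1.5 → ∉ W
#2 (0, 0, 1, 1): internal (0.7071, -0.2929); octagon support 0.7071 vs apothem 1.5 → ∈ W
#3 (0, -1, -3, 2): internal (2.1213, 3.7071); octagon support 4.1213 vs apothem 1.5 → ∉ W

2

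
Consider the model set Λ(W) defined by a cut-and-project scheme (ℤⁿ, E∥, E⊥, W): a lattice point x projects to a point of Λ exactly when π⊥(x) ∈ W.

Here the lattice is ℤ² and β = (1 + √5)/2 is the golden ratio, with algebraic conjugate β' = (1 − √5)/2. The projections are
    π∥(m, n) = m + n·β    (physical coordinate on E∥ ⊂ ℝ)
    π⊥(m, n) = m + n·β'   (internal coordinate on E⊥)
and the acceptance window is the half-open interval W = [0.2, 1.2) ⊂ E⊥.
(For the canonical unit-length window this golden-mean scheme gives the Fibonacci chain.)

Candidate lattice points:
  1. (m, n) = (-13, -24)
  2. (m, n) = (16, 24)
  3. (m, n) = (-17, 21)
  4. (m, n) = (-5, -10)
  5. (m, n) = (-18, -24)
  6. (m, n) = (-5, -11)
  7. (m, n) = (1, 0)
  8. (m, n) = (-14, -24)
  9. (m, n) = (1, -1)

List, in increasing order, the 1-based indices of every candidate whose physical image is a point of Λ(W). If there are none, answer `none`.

2, 4, 7, 8

Compute β' = (1−√5)/2 = -0.6180, so π⊥(m,n) = m -0.6180·n.
candidate 1: (m,n)=(-13,-24) → π∥ = -13-24·β ≈ -51.8328, π⊥ = -13-24·β' ≈ 1.8328 ∉ [0.2, 1.2) ⇒ out
candidate 2: (m,n)=(16,24) → π∥ = 16+24·β ≈ 54.8328, π⊥ = 16+24·β' ≈ 1.1672 ∈ [0.2, 1.2) ⇒ IN Λ
candidate 3: (m,n)=(-17,21) → π∥ = -17+21·β ≈ 16.9787, π⊥ = -17+21·β' ≈ -29.9787 ∉ [0.2, 1.2) ⇒ out
candidate 4: (m,n)=(-5,-10) → π∥ = -5-10·β ≈ -21.1803, π⊥ = -5-10·β' ≈ 1.1803 ∈ [0.2, 1.2) ⇒ IN Λ
candidate 5: (m,n)=(-18,-24) → π∥ = -18-24·β ≈ -56.8328, π⊥ = -18-24·β' ≈ -3.1672 ∉ [0.2, 1.2) ⇒ out
candidate 6: (m,n)=(-5,-11) → π∥ = -5-11·β ≈ -22.7984, π⊥ = -5-11·β' ≈ 1.7984 ∉ [0.2, 1.2) ⇒ out
candidate 7: (m,n)=(1,0) → π∥ = 1+0·β ≈ 1.0000, π⊥ = 1+0·β' ≈ 1.0000 ∈ [0.2, 1.2) ⇒ IN Λ
candidate 8: (m,n)=(-14,-24) → π∥ = -14-24·β ≈ -52.8328, π⊥ = -14-24·β' ≈ 0.8328 ∈ [0.2, 1.2) ⇒ IN Λ
candidate 9: (m,n)=(1,-1) → π∥ = 1-1·β ≈ -0.6180, π⊥ = 1-1·β' ≈ 1.6180 ∉ [0.2, 1.2) ⇒ out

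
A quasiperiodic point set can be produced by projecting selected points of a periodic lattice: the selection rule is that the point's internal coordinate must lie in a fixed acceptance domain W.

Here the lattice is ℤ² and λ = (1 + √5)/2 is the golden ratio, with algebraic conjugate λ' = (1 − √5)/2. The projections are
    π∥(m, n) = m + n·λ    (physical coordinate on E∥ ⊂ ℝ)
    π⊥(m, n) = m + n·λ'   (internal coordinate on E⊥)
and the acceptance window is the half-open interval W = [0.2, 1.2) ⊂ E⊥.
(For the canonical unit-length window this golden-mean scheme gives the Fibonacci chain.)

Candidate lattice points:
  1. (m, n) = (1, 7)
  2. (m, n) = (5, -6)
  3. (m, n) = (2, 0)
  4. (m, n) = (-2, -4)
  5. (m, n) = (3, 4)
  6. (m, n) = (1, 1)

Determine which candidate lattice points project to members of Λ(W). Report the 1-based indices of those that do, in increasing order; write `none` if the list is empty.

4, 5, 6

Compute λ' = (1−√5)/2 = -0.61803, so π⊥(m,n) = m -0.61803·n.
candidate 1: (m,n)=(1,7) → π∥ = 1+7·λ ≈ 12.32624, π⊥ = 1+7·λ' ≈ -3.32624 ∉ [0.2, 1.2) ⇒ out
candidate 2: (m,n)=(5,-6) → π∥ = 5-6·λ ≈ -4.70820, π⊥ = 5-6·λ' ≈ 8.70820 ∉ [0.2, 1.2) ⇒ out
candidate 3: (m,n)=(2,0) → π∥ = 2+0·λ ≈ 2.00000, π⊥ = 2+0·λ' ≈ 2.00000 ∉ [0.2, 1.2) ⇒ out
candidate 4: (m,n)=(-2,-4) → π∥ = -2-4·λ ≈ -8.47214, π⊥ = -2-4·λ' ≈ 0.47214 ∈ [0.2, 1.2) ⇒ IN Λ
candidate 5: (m,n)=(3,4) → π∥ = 3+4·λ ≈ 9.47214, π⊥ = 3+4·λ' ≈ 0.52786 ∈ [0.2, 1.2) ⇒ IN Λ
candidate 6: (m,n)=(1,1) → π∥ = 1+1·λ ≈ 2.61803, π⊥ = 1+1·λ' ≈ 0.38197 ∈ [0.2, 1.2) ⇒ IN Λ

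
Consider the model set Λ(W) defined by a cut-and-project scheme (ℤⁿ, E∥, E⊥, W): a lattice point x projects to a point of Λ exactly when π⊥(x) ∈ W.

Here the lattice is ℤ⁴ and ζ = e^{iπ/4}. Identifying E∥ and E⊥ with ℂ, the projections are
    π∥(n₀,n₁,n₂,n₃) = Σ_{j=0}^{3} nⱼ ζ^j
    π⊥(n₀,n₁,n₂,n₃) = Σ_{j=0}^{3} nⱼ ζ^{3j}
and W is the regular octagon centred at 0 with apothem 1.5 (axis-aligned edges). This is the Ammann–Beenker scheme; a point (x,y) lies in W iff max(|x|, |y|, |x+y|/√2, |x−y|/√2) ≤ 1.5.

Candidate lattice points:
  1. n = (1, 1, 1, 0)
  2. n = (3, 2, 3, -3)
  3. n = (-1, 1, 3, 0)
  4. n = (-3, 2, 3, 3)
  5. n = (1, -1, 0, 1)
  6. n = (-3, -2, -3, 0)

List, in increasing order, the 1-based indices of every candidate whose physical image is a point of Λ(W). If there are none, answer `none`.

1

With ζ = e^{iπ/4} the internal vectors are ζ^0,ζ^3,ζ^6,ζ^9.
#1 (1, 1, 1, 0): internal (0.292893, -0.292893); octagon support 0.414214 vs apothem 1.5 → ∈ W
#2 (3, 2, 3, -3): internal (-0.535534, -3.707107); octagon support 3.707107 vs apothem 1.5 → ∉ W
#3 (-1, 1, 3, 0): internal (-1.707107, -2.292893); octagon support 2.828427 vs apothem 1.5 → ∉ W
#4 (-3, 2, 3, 3): internal (-2.292893, 0.535534); octagon support 2.292893 vs apothem 1.5 → ∉ W
#5 (1, -1, 0, 1): internal (2.414214, 0.000000); octagon support 2.414214 vs apothem 1.5 → ∉ W
#6 (-3, -2, -3, 0): internal (-1.585786, 1.585786); octagon support 2.242641 vs apothem 1.5 → ∉ W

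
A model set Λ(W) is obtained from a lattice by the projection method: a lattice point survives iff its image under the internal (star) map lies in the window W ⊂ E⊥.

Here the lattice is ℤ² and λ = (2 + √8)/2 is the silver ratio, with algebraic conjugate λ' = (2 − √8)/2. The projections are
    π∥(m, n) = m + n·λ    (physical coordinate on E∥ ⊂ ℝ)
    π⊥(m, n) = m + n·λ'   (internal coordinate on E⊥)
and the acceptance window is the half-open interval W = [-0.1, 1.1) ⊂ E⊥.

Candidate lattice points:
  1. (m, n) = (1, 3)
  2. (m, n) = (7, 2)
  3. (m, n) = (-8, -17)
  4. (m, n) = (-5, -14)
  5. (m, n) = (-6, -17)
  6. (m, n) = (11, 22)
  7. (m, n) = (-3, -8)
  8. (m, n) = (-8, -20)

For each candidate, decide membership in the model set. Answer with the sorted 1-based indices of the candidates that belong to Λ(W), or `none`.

4, 5, 7, 8

λ' = (2−√8)/2 ≈ -0.4142.
[1] lift (1,3): star map gives -0.2426; window check -0.1 ≤ -0.2426 < 1.1 is false → out
[2] lift (7,2): star map gives 6.1716; window check -0.1 ≤ 6.1716 < 1.1 is false → out
[3] lift (-8,-17): star map gives -0.9584; window check -0.1 ≤ -0.9584 < 1.1 is false → out
[4] lift (-5,-14): star map gives 0.7990; window check -0.1 ≤ 0.7990 < 1.1 is true → IN Λ
[5] lift (-6,-17): star map gives 1.0416; window check -0.1 ≤ 1.0416 < 1.1 is true → IN Λ
[6] lift (11,22): star map gives 1.8873; window check -0.1 ≤ 1.8873 < 1.1 is false → out
[7] lift (-3,-8): star map gives 0.3137; window check -0.1 ≤ 0.3137 < 1.1 is true → IN Λ
[8] lift (-8,-20): star map gives 0.2843; window check -0.1 ≤ 0.2843 < 1.1 is true → IN Λ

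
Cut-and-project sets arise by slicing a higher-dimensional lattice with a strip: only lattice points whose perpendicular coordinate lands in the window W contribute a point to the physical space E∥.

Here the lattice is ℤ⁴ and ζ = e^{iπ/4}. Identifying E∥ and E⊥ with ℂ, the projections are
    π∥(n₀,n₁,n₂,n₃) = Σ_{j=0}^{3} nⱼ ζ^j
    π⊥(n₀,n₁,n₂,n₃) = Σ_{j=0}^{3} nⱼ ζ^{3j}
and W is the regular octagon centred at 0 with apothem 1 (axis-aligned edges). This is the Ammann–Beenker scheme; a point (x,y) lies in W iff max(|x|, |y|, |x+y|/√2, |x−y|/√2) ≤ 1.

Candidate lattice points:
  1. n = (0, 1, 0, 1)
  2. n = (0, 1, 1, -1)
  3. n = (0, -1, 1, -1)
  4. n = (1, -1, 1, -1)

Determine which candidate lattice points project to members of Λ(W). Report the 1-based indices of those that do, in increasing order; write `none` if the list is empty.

none

Internal map: ζ^{3j} for j=0..3 gives (1,0), (−√2/2,√2/2), (0,−1), (√2/2,√2/2).
candidate 1: n = (0, 1, 0, 1) → π⊥ ≈ (+0.0000, +1.4142); max(|x|,|y|,|x±y|/√2) = 1.4142 > 1 ⇒ ∉ W
candidate 2: n = (0, 1, 1, -1) → π⊥ ≈ (-1.4142, -1.0000); max(|x|,|y|,|x±y|/√2) = 1.7071 > 1 ⇒ ∉ W
candidate 3: n = (0, -1, 1, -1) → π⊥ ≈ (+0.0000, -2.4142); max(|x|,|y|,|x±y|/√2) = 2.4142 > 1 ⇒ ∉ W
candidate 4: n = (1, -1, 1, -1) → π⊥ ≈ (+1.0000, -2.4142); max(|x|,|y|,|x±y|/√2) = 2.4142 > 1 ⇒ ∉ W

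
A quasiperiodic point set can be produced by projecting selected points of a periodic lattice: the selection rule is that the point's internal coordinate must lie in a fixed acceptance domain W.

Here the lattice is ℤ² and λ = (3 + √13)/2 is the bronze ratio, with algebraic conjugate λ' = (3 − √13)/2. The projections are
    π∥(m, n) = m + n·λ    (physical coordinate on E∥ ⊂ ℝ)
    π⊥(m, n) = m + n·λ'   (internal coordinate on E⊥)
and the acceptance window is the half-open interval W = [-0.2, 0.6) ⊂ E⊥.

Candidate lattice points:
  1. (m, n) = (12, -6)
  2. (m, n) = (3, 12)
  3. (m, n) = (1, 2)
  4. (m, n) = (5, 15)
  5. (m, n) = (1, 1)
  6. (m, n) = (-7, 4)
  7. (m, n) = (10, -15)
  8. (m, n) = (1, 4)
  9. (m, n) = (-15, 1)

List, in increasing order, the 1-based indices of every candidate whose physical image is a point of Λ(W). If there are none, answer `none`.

3, 4

λ' = (3−√13)/2 ≈ -0.302776.
candidate 1: (m,n)=(12,-6) → π∥ = 12-6·λ ≈ -7.816654, π⊥ = 12-6·λ' ≈ 13.816654 ∉ [-0.2, 0.6) ⇒ out
candidate 2: (m,n)=(3,12) → π∥ = 3+12·λ ≈ 42.633308, π⊥ = 3+12·λ' ≈ -0.633308 ∉ [-0.2, 0.6) ⇒ out
candidate 3: (m,n)=(1,2) → π∥ = 1+2·λ ≈ 7.605551, π⊥ = 1+2·λ' ≈ 0.394449 ∈ [-0.2, 0.6) ⇒ IN Λ
candidate 4: (m,n)=(5,15) → π∥ = 5+15·λ ≈ 54.541635, π⊥ = 5+15·λ' ≈ 0.458365 ∈ [-0.2, 0.6) ⇒ IN Λ
candidate 5: (m,n)=(1,1) → π∥ = 1+1·λ ≈ 4.302776, π⊥ = 1+1·λ' ≈ 0.697224 ∉ [-0.2, 0.6) ⇒ out
candidate 6: (m,n)=(-7,4) → π∥ = -7+4·λ ≈ 6.211103, π⊥ = -7+4·λ' ≈ -8.211103 ∉ [-0.2, 0.6) ⇒ out
candidate 7: (m,n)=(10,-15) → π∥ = 10-15·λ ≈ -39.541635, π⊥ = 10-15·λ' ≈ 14.541635 ∉ [-0.2, 0.6) ⇒ out
candidate 8: (m,n)=(1,4) → π∥ = 1+4·λ ≈ 14.211103, π⊥ = 1+4·λ' ≈ -0.211103 ∉ [-0.2, 0.6) ⇒ out
candidate 9: (m,n)=(-15,1) → π∥ = -15+1·λ ≈ -11.697224, π⊥ = -15+1·λ' ≈ -15.302776 ∉ [-0.2, 0.6) ⇒ out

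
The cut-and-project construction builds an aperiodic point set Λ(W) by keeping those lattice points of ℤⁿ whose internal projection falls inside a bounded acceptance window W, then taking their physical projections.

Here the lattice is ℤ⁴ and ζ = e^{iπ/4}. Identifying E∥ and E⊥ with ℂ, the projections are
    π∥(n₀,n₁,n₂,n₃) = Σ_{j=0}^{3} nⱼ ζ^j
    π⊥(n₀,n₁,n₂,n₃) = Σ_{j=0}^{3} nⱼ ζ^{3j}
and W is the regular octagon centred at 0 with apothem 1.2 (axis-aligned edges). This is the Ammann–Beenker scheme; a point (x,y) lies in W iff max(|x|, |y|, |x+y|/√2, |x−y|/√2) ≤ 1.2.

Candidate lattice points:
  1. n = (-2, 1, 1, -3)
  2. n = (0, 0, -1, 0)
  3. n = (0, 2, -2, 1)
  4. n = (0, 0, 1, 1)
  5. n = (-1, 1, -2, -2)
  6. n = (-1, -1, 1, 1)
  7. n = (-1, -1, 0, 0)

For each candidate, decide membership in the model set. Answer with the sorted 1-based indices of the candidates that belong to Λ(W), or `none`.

Internal map: ζ^{3j} for j=0..3 gives (1,0), (−√2/2,√2/2), (0,−1), (√2/2,√2/2).
candidate 1: n = (-2, 1, 1, -3) → π⊥ ≈ (-4.828427, -2.414214); max(|x|,|y|,|x±y|/√2) = 5.121320 > 1.2 ⇒ ∉ W
candidate 2: n = (0, 0, -1, 0) → π⊥ ≈ (+0.000000, +1.000000); max(|x|,|y|,|x±y|/√2) = 1.000000 ≤ 1.2 ⇒ ∈ W
candidate 3: n = (0, 2, -2, 1) → π⊥ ≈ (-0.707107, +4.121320); max(|x|,|y|,|x±y|/√2) = 4.121320 > 1.2 ⇒ ∉ W
candidate 4: n = (0, 0, 1, 1) → π⊥ ≈ (+0.707107, -0.292893); max(|x|,|y|,|x±y|/√2) = 0.707107 ≤ 1.2 ⇒ ∈ W
candidate 5: n = (-1, 1, -2, -2) → π⊥ ≈ (-3.121320, +1.292893); max(|x|,|y|,|x±y|/√2) = 3.121320 > 1.2 ⇒ ∉ W
candidate 6: n = (-1, -1, 1, 1) → π⊥ ≈ (+0.414214, -1.000000); max(|x|,|y|,|x±y|/√2) = 1.000000 ≤ 1.2 ⇒ ∈ W
candidate 7: n = (-1, -1, 0, 0) → π⊥ ≈ (-0.292893, -0.707107); max(|x|,|y|,|x±y|/√2) = 0.707107 ≤ 1.2 ⇒ ∈ W

2, 4, 6, 7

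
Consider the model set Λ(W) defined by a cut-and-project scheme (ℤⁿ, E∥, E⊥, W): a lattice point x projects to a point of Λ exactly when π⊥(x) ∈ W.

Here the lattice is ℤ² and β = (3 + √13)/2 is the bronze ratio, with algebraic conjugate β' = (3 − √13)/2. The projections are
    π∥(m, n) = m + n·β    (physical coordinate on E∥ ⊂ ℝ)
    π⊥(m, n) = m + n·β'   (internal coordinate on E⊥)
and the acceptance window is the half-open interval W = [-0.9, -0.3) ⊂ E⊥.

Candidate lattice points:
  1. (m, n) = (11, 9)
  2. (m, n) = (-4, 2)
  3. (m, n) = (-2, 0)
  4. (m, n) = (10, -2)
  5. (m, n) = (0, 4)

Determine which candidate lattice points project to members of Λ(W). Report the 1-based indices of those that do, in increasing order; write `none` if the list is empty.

none

β' = (3−√13)/2 ≈ -0.302776.
candidate 1: (m,n)=(11,9) → π∥ = 11+9·β ≈ 40.724981, π⊥ = 11+9·β' ≈ 8.275019 ∉ [-0.9, -0.3) ⇒ out
candidate 2: (m,n)=(-4,2) → π∥ = -4+2·β ≈ 2.605551, π⊥ = -4+2·β' ≈ -4.605551 ∉ [-0.9, -0.3) ⇒ out
candidate 3: (m,n)=(-2,0) → π∥ = -2+0·β ≈ -2.000000, π⊥ = -2+0·β' ≈ -2.000000 ∉ [-0.9, -0.3) ⇒ out
candidate 4: (m,n)=(10,-2) → π∥ = 10-2·β ≈ 3.394449, π⊥ = 10-2·β' ≈ 10.605551 ∉ [-0.9, -0.3) ⇒ out
candidate 5: (m,n)=(0,4) → π∥ = 0+4·β ≈ 13.211103, π⊥ = 0+4·β' ≈ -1.211103 ∉ [-0.9, -0.3) ⇒ out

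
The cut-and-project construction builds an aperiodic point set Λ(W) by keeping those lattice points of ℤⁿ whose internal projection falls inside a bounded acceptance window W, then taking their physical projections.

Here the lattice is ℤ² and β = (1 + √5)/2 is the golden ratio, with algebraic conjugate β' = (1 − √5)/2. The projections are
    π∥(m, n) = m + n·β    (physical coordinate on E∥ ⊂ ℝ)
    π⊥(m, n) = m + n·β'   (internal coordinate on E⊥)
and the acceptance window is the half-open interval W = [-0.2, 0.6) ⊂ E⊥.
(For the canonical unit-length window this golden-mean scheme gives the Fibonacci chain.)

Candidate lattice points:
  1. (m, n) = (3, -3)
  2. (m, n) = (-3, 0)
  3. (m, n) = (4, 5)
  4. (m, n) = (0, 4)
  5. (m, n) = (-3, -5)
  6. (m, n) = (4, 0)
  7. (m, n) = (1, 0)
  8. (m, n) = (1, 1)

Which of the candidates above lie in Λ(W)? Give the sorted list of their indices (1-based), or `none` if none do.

Compute β' = (1−√5)/2 = -0.618034, so π⊥(m,n) = m -0.618034·n.
candidate 1: (m,n)=(3,-3) → π∥ = 3-3·β ≈ -1.854102, π⊥ = 3-3·β' ≈ 4.854102 ∉ [-0.2, 0.6) ⇒ out
candidate 2: (m,n)=(-3,0) → π∥ = -3+0·β ≈ -3.000000, π⊥ = -3+0·β' ≈ -3.000000 ∉ [-0.2, 0.6) ⇒ out
candidate 3: (m,n)=(4,5) → π∥ = 4+5·β ≈ 12.090170, π⊥ = 4+5·β' ≈ 0.909830 ∉ [-0.2, 0.6) ⇒ out
candidate 4: (m,n)=(0,4) → π∥ = 0+4·β ≈ 6.472136, π⊥ = 0+4·β' ≈ -2.472136 ∉ [-0.2, 0.6) ⇒ out
candidate 5: (m,n)=(-3,-5) → π∥ = -3-5·β ≈ -11.090170, π⊥ = -3-5·β' ≈ 0.090170 ∈ [-0.2, 0.6) ⇒ IN Λ
candidate 6: (m,n)=(4,0) → π∥ = 4+0·β ≈ 4.000000, π⊥ = 4+0·β' ≈ 4.000000 ∉ [-0.2, 0.6) ⇒ out
candidate 7: (m,n)=(1,0) → π∥ = 1+0·β ≈ 1.000000, π⊥ = 1+0·β' ≈ 1.000000 ∉ [-0.2, 0.6) ⇒ out
candidate 8: (m,n)=(1,1) → π∥ = 1+1·β ≈ 2.618034, π⊥ = 1+1·β' ≈ 0.381966 ∈ [-0.2, 0.6) ⇒ IN Λ

5, 8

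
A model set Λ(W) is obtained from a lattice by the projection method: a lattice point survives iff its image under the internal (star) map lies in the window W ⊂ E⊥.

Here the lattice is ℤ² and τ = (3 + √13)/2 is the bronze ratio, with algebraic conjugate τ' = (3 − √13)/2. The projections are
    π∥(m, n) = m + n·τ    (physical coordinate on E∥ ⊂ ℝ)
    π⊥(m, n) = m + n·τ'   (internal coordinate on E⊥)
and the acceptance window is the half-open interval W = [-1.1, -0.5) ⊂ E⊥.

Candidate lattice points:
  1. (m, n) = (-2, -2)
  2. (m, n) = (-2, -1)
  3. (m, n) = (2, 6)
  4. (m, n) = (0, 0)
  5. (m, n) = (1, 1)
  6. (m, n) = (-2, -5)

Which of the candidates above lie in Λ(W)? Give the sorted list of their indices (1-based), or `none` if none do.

none

τ' = (3−√13)/2 ≈ -0.3028.
#1 (-2,-2): internal coord -2 + (-2)·τ' = -1.3944; -1.3944 ∉ [-1.1, -0.5) → out
#2 (-2,-1): internal coord -2 + (-1)·τ' = -1.6972; -1.6972 ∉ [-1.1, -0.5) → out
#3 (2,6): internal coord 2 + (6)·τ' = +0.1833; +0.1833 ∉ [-1.1, -0.5) → out
#4 (0,0): internal coord 0 + (0)·τ' = +0.0000; +0.0000 ∉ [-1.1, -0.5) → out
#5 (1,1): internal coord 1 + (1)·τ' = +0.6972; +0.6972 ∉ [-1.1, -0.5) → out
#6 (-2,-5): internal coord -2 + (-5)·τ' = -0.4861; -0.4861 ∉ [-1.1, -0.5) → out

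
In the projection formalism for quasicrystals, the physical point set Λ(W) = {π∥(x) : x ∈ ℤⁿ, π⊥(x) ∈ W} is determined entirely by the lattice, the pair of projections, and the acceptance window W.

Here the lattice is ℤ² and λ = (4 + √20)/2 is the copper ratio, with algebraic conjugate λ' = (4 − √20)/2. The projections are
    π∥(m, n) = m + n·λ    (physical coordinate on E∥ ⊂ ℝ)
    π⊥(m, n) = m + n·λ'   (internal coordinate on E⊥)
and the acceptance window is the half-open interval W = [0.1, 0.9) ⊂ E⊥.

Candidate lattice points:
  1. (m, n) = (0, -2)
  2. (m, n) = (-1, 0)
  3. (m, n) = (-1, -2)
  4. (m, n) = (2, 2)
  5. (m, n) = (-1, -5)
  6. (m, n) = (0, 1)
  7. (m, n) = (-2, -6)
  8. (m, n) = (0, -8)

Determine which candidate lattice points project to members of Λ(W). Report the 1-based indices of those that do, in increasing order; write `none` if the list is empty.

1, 5

λ' = (4−√20)/2 ≈ -0.236068.
#1 (0,-2): internal coord 0 + (-2)·λ' = +0.472136; +0.472136 ∈ [0.1, 0.9) → IN Λ
#2 (-1,0): internal coord -1 + (0)·λ' = -1.000000; -1.000000 ∉ [0.1, 0.9) → out
#3 (-1,-2): internal coord -1 + (-2)·λ' = -0.527864; -0.527864 ∉ [0.1, 0.9) → out
#4 (2,2): internal coord 2 + (2)·λ' = +1.527864; +1.527864 ∉ [0.1, 0.9) → out
#5 (-1,-5): internal coord -1 + (-5)·λ' = +0.180340; +0.180340 ∈ [0.1, 0.9) → IN Λ
#6 (0,1): internal coord 0 + (1)·λ' = -0.236068; -0.236068 ∉ [0.1, 0.9) → out
#7 (-2,-6): internal coord -2 + (-6)·λ' = -0.583592; -0.583592 ∉ [0.1, 0.9) → out
#8 (0,-8): internal coord 0 + (-8)·λ' = +1.888544; +1.888544 ∉ [0.1, 0.9) → out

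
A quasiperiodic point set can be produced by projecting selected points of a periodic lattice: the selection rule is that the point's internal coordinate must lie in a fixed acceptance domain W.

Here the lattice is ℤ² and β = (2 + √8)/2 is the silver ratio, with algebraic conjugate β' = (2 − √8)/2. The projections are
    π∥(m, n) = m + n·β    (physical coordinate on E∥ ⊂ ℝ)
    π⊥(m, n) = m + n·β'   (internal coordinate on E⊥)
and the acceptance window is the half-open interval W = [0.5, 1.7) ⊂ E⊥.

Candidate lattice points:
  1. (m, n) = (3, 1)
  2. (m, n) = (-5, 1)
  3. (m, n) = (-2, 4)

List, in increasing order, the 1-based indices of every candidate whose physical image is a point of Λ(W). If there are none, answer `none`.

Numerically β ≈ 2.41421 and β' = −1/β ≈ -0.41421.
#1 (3,1): internal coord 3 + (1)·β' = +2.58579; +2.58579 ∉ [0.5, 1.7) → out
#2 (-5,1): internal coord -5 + (1)·β' = -5.41421; -5.41421 ∉ [0.5, 1.7) → out
#3 (-2,4): internal coord -2 + (4)·β' = -3.65685; -3.65685 ∉ [0.5, 1.7) → out

none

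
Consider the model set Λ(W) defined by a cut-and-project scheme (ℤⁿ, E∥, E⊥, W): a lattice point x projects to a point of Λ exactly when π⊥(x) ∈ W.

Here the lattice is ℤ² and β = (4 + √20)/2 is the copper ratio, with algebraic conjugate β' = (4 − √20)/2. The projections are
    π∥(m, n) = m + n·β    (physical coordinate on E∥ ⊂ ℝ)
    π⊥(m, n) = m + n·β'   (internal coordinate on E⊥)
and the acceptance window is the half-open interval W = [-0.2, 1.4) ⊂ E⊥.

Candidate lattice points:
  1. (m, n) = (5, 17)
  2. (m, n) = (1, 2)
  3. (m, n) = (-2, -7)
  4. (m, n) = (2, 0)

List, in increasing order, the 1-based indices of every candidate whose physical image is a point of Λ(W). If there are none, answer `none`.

Compute β' = (4−√20)/2 = -0.2361, so π⊥(m,n) = m -0.2361·n.
[1] lift (5,17): star map gives 0.9868; window check -0.2 ≤ 0.9868 < 1.4 is true → IN Λ
[2] lift (1,2): star map gives 0.5279; window check -0.2 ≤ 0.5279 < 1.4 is true → IN Λ
[3] lift (-2,-7): star map gives -0.3475; window check -0.2 ≤ -0.3475 < 1.4 is false → out
[4] lift (2,0): star map gives 2.0000; window check -0.2 ≤ 2.0000 < 1.4 is false → out

1, 2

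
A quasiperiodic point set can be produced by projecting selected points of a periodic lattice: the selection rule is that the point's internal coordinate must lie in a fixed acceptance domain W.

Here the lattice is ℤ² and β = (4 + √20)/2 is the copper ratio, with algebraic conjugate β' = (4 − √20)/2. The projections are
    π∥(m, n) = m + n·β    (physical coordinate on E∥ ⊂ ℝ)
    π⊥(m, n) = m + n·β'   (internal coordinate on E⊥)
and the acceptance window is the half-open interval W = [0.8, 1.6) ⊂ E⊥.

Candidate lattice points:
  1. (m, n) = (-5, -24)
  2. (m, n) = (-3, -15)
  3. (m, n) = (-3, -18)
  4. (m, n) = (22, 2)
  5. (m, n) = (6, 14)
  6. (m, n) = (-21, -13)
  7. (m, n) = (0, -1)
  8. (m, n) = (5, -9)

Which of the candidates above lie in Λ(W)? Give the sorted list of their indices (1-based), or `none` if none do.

β' = (4−√20)/2 ≈ -0.236068.
[1] lift (-5,-24): star map gives 0.665631; window check 0.8 ≤ 0.665631 < 1.6 is false → out
[2] lift (-3,-15): star map gives 0.541020; window check 0.8 ≤ 0.541020 < 1.6 is false → out
[3] lift (-3,-18): star map gives 1.249224; window check 0.8 ≤ 1.249224 < 1.6 is true → IN Λ
[4] lift (22,2): star map gives 21.527864; window check 0.8 ≤ 21.527864 < 1.6 is false → out
[5] lift (6,14): star map gives 2.695048; window check 0.8 ≤ 2.695048 < 1.6 is false → out
[6] lift (-21,-13): star map gives -17.931116; window check 0.8 ≤ -17.931116 < 1.6 is false → out
[7] lift (0,-1): star map gives 0.236068; window check 0.8 ≤ 0.236068 < 1.6 is false → out
[8] lift (5,-9): star map gives 7.124612; window check 0.8 ≤ 7.124612 < 1.6 is false → out

3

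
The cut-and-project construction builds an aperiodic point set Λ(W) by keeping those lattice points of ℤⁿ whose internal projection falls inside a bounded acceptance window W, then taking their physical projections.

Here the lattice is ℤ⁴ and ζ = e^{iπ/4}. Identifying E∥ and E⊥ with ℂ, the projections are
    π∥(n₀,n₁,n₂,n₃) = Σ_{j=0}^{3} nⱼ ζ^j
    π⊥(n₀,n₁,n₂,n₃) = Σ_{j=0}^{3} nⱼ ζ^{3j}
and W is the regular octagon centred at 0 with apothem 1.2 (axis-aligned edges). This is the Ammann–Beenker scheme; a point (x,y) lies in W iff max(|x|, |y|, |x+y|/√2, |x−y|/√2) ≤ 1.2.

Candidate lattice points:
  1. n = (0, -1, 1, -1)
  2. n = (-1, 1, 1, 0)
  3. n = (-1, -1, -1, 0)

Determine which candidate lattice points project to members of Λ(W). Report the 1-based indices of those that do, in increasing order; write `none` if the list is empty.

3

π⊥(n) = n₀ + n₁ζ³ + n₂ζ⁶ + n₃ζ⁹ where ζ = e^{iπ/4}.
#1 (0, -1, 1, -1): internal (0.00000, -2.41421); octagon support 2.41421 vs apothem 1.2 → ∉ W
#2 (-1, 1, 1, 0): internal (-1.70711, -0.29289); octagon support 1.70711 vs apothem 1.2 → ∉ W
#3 (-1, -1, -1, 0): internal (-0.29289, 0.29289); octagon support 0.41421 vs apothem 1.2 → ∈ W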